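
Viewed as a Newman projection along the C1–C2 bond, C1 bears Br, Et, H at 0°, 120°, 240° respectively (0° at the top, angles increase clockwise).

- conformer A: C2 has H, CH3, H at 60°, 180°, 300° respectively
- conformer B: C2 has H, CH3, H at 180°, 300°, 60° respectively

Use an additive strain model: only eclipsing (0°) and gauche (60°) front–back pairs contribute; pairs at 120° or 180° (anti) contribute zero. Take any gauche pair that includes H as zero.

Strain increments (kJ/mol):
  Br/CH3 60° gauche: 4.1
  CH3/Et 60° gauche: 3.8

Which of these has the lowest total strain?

A (staggered): Et(120°)/CH3(180°) gauche 3.8 → 3.8 kJ/mol.
B (staggered): Br(0°)/CH3(300°) gauche 4.1 → 4.1 kJ/mol.
A has the lowest total (3.8 kJ/mol).

A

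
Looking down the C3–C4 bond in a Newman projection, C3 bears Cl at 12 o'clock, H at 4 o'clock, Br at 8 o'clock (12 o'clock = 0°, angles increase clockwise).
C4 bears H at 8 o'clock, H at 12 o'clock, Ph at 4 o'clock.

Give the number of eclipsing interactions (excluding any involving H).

0

Every eclipsing pair involves H, so the count is 0.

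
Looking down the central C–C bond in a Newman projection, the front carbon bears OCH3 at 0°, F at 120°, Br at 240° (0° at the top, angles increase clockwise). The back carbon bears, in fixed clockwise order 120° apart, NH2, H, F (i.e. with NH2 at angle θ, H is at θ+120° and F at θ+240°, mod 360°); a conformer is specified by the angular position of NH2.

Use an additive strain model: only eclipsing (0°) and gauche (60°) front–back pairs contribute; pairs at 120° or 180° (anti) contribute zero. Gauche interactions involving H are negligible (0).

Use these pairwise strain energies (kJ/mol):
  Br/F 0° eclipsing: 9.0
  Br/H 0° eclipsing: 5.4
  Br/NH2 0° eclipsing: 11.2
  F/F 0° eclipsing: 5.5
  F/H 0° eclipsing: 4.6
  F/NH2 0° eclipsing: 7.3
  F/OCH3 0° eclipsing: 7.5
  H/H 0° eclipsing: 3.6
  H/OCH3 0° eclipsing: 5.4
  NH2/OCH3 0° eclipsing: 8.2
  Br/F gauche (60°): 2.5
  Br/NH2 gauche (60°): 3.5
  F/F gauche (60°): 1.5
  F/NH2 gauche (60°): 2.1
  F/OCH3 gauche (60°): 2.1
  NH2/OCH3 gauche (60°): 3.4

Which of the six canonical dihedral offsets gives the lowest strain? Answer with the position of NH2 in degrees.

180°

NH2 at 0° is eclipsed. OCH3 at 0° is eclipsed with NH2 at 0° (8.2); F at 120° is eclipsed with H at 120° (4.6); Br at 240° is eclipsed with F at 240° (9.0). Total 21.8 kJ/mol.
NH2 at 60° is staggered. OCH3 at 0° is gauche with NH2 at 60° (3.4); OCH3 at 0° is gauche with F at 300° (2.1); F at 120° is gauche with NH2 at 60° (2.1); Br at 240° is gauche with F at 300° (2.5). Total 10.1 kJ/mol.
NH2 at 120° is eclipsed. OCH3 at 0° is eclipsed with F at 0° (7.5); F at 120° is eclipsed with NH2 at 120° (7.3); Br at 240° is eclipsed with H at 240° (5.4). Total 20.2 kJ/mol.
NH2 at 180° is staggered. OCH3 at 0° is gauche with F at 60° (2.1); F at 120° is gauche with NH2 at 180° (2.1); F at 120° is gauche with F at 60° (1.5); Br at 240° is gauche with NH2 at 180° (3.5). Total 9.2 kJ/mol.
NH2 at 240° is eclipsed. OCH3 at 0° is eclipsed with H at 0° (5.4); F at 120° is eclipsed with F at 120° (5.5); Br at 240° is eclipsed with NH2 at 240° (11.2). Total 22.1 kJ/mol.
NH2 at 300° is staggered. OCH3 at 0° is gauche with NH2 at 300° (3.4); F at 120° is gauche with F at 180° (1.5); Br at 240° is gauche with NH2 at 300° (3.5); Br at 240° is gauche with F at 180° (2.5). Total 10.9 kJ/mol.
The minimum (9.2 kJ/mol) occurs with NH2 at 180°.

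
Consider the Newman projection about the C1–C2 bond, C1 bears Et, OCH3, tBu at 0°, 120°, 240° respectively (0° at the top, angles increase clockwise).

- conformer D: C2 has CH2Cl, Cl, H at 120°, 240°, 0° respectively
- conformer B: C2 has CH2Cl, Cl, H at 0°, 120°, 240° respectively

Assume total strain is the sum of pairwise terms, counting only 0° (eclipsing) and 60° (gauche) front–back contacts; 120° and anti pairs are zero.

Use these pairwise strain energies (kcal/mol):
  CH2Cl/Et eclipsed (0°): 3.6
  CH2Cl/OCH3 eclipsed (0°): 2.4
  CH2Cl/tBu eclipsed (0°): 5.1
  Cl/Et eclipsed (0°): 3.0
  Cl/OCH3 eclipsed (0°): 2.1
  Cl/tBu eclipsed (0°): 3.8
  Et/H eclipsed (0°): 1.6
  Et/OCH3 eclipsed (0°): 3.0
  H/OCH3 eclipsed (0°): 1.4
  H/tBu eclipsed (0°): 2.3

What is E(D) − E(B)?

D (eclipsed): Et–H eclipsed, OCH3–CH2Cl eclipsed, tBu–Cl eclipsed; 1.6 + 2.4 + 3.8 = 7.8 kcal/mol.
B (eclipsed): Et–CH2Cl eclipsed, OCH3–Cl eclipsed, tBu–H eclipsed; 3.6 + 2.1 + 2.3 = 8.0 kcal/mol.
E(D) − E(B) = 7.8 − 8.0 = -0.2 kcal/mol.

-0.2 kcal/mol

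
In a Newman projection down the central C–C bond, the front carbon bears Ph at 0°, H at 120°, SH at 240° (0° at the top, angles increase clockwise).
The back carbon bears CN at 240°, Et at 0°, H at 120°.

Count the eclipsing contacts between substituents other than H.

Non-H eclipsing pairs: Ph(0°)/Et(0°); SH(240°)/CN(240°) — 2 interactions.

2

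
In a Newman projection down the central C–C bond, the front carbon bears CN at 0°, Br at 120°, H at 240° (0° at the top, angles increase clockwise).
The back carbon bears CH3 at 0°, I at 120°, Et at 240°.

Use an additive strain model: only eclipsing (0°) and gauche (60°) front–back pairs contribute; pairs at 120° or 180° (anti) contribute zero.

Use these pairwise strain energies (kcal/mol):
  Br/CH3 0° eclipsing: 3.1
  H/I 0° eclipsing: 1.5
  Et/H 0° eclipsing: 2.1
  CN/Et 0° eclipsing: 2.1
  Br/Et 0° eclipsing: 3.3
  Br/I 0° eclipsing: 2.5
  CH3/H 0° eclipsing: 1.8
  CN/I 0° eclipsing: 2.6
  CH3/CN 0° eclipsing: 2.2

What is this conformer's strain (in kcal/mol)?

6.8 kcal/mol

This conformer (eclipsed): CN(0°)/CH3(0°) eclipsed 2.2; Br(120°)/I(120°) eclipsed 2.5; H(240°)/Et(240°) eclipsed 2.1 → 6.8 kcal/mol.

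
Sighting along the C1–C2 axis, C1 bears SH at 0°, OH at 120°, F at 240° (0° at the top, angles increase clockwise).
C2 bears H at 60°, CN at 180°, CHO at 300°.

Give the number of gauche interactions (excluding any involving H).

Non-H gauche pairs: SH(0°)/CHO(300°); OH(120°)/CN(180°); F(240°)/CN(180°); F(240°)/CHO(300°) — 4 interactions.

4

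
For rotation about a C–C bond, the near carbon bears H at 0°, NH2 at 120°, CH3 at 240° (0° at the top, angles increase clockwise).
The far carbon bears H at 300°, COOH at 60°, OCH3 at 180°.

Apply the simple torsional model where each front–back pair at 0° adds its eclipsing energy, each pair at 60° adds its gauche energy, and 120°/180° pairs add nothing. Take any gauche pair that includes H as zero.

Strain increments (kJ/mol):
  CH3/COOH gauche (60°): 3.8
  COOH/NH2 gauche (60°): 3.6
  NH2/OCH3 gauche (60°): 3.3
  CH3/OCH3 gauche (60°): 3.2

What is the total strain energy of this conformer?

This conformer (staggered): NH2(120°)/COOH(60°) gauche 3.6; NH2(120°)/OCH3(180°) gauche 3.3; CH3(240°)/OCH3(180°) gauche 3.2 → 10.1 kJ/mol.

10.1 kJ/mol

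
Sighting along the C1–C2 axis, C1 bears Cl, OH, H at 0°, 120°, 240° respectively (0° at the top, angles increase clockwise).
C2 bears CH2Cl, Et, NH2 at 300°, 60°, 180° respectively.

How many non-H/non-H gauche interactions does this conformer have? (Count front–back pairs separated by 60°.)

Non-H gauche pairs: Cl(0°)/CH2Cl(300°); Cl(0°)/Et(60°); OH(120°)/Et(60°); OH(120°)/NH2(180°) — 4 interactions.

4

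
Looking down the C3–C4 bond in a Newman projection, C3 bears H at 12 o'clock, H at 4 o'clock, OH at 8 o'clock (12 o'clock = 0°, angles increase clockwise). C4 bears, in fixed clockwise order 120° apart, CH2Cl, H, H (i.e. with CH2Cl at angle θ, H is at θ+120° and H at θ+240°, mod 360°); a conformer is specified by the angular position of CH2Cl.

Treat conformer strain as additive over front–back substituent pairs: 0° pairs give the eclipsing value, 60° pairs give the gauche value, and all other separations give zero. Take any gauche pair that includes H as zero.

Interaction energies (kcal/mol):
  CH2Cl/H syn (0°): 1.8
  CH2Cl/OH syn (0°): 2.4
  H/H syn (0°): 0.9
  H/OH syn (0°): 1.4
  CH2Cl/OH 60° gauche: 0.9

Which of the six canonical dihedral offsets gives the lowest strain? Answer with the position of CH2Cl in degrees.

CH2Cl at 0° (eclipsed): H–CH2Cl eclipsed, H–H eclipsed, OH–H eclipsed; 1.8 + 0.9 + 1.4 = 4.1 kcal/mol.
CH2Cl at 60° (staggered): no non-H gauche contacts → 0.0 kcal/mol.
CH2Cl at 120° (eclipsed): H–H eclipsed, H–CH2Cl eclipsed, OH–H eclipsed; 0.9 + 1.8 + 1.4 = 4.1 kcal/mol.
CH2Cl at 180° (staggered): OH–CH2Cl gauche; 0.9 = 0.9 kcal/mol.
CH2Cl at 240° (eclipsed): H–H eclipsed, H–H eclipsed, OH–CH2Cl eclipsed; 0.9 + 0.9 + 2.4 = 4.2 kcal/mol.
CH2Cl at 300° (staggered): OH–CH2Cl gauche; 0.9 = 0.9 kcal/mol.
The minimum (0.0 kcal/mol) occurs with CH2Cl at 60°.

60°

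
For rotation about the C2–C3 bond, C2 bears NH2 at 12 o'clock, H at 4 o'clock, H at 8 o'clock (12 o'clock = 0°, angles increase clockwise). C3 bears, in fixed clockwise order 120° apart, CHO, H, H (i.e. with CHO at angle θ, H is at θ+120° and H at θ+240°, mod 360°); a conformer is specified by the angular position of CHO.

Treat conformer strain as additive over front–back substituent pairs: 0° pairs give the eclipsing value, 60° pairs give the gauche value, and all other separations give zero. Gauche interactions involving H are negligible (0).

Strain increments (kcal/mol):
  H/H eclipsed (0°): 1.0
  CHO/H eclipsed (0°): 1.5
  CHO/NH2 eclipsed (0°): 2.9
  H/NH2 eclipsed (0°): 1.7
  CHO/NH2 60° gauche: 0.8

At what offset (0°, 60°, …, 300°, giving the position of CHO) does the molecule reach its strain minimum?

180°

CHO at 0° is eclipsed. NH2 at 0° is eclipsed with CHO at 0° (2.9); H at 120° is eclipsed with H at 120° (1.0); H at 240° is eclipsed with H at 240° (1.0). Total 4.9 kcal/mol.
CHO at 60° is staggered. NH2 at 0° is gauche with CHO at 60° (0.8). Total 0.8 kcal/mol.
CHO at 120° is eclipsed. NH2 at 0° is eclipsed with H at 0° (1.7); H at 120° is eclipsed with CHO at 120° (1.5); H at 240° is eclipsed with H at 240° (1.0). Total 4.2 kcal/mol.
CHO at 180° (staggered): no non-H gauche contacts → 0.0 kcal/mol.
CHO at 240° is eclipsed. NH2 at 0° is eclipsed with H at 0° (1.7); H at 120° is eclipsed with H at 120° (1.0); H at 240° is eclipsed with CHO at 240° (1.5). Total 4.2 kcal/mol.
CHO at 300° is staggered. NH2 at 0° is gauche with CHO at 300° (0.8). Total 0.8 kcal/mol.
The minimum (0.0 kcal/mol) occurs with CHO at 180°.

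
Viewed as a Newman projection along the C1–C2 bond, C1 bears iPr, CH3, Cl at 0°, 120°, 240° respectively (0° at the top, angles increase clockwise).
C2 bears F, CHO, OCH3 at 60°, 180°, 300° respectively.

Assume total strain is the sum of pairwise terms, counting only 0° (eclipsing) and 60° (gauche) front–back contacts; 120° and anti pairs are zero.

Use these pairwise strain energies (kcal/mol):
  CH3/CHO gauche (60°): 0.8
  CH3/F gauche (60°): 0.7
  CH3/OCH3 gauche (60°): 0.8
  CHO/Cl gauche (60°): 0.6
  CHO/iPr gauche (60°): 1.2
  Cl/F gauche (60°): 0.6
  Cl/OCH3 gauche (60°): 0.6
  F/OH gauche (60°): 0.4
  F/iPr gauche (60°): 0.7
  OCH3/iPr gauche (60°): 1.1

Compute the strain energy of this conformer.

This conformer (staggered): iPr(0°)/F(60°) gauche 0.7; iPr(0°)/OCH3(300°) gauche 1.1; CH3(120°)/F(60°) gauche 0.7; CH3(120°)/CHO(180°) gauche 0.8; Cl(240°)/CHO(180°) gauche 0.6; Cl(240°)/OCH3(300°) gauche 0.6 → 4.5 kcal/mol.

4.5 kcal/mol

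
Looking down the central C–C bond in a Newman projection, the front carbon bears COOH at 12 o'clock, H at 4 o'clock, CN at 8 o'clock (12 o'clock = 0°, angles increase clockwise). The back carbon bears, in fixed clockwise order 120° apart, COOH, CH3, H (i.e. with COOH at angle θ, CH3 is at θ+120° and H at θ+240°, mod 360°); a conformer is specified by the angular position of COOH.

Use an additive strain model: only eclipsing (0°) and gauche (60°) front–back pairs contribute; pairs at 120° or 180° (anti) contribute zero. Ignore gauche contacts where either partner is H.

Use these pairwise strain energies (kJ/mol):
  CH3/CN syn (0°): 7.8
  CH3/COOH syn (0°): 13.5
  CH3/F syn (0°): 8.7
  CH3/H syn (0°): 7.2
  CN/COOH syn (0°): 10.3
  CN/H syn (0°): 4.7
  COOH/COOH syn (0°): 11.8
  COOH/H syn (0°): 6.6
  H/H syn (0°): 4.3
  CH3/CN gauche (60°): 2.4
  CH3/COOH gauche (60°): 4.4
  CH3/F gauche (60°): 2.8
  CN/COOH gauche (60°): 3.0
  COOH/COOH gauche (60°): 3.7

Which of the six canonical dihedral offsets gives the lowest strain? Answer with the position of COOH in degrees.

60°

COOH at 0° (eclipsed): COOH(0°)/COOH(0°) eclipsed 11.8; H(120°)/CH3(120°) eclipsed 7.2; CN(240°)/H(240°) eclipsed 4.7 → 23.7 kJ/mol.
COOH at 60° (staggered): COOH(0°)/COOH(60°) gauche 3.7; CN(240°)/CH3(180°) gauche 2.4 → 6.1 kJ/mol.
COOH at 120° (eclipsed): COOH(0°)/H(0°) eclipsed 6.6; H(120°)/COOH(120°) eclipsed 6.6; CN(240°)/CH3(240°) eclipsed 7.8 → 21.0 kJ/mol.
COOH at 180° (staggered): COOH(0°)/CH3(300°) gauche 4.4; CN(240°)/COOH(180°) gauche 3.0; CN(240°)/CH3(300°) gauche 2.4 → 9.8 kJ/mol.
COOH at 240° (eclipsed): COOH(0°)/CH3(0°) eclipsed 13.5; H(120°)/H(120°) eclipsed 4.3; CN(240°)/COOH(240°) eclipsed 10.3 → 28.1 kJ/mol.
COOH at 300° (staggered): COOH(0°)/COOH(300°) gauche 3.7; COOH(0°)/CH3(60°) gauche 4.4; CN(240°)/COOH(300°) gauche 3.0 → 11.1 kJ/mol.
The minimum (6.1 kJ/mol) occurs with COOH at 60°.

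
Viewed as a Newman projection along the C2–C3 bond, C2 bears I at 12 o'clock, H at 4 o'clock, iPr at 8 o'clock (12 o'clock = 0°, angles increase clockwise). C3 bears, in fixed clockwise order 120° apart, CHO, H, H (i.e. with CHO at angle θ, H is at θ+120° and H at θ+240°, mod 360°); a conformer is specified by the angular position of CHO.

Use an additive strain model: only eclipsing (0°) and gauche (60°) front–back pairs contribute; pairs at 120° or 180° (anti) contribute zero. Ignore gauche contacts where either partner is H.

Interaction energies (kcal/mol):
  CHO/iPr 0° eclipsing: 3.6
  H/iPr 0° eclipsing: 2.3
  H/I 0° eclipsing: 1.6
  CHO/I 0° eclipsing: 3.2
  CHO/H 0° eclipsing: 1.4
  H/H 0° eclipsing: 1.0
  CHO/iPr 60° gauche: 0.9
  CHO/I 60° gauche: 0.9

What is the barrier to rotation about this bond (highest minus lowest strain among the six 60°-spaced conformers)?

5.6 kcal/mol

CHO at 0° (eclipsed): I–CHO eclipsed, H–H eclipsed, iPr–H eclipsed; 3.2 + 1.0 + 2.3 = 6.5 kcal/mol.
CHO at 60° (staggered): I–CHO gauche; 0.9 = 0.9 kcal/mol.
CHO at 120° (eclipsed): I–H eclipsed, H–CHO eclipsed, iPr–H eclipsed; 1.6 + 1.4 + 2.3 = 5.3 kcal/mol.
CHO at 180° (staggered): iPr–CHO gauche; 0.9 = 0.9 kcal/mol.
CHO at 240° (eclipsed): I–H eclipsed, H–H eclipsed, iPr–CHO eclipsed; 1.6 + 1.0 + 3.6 = 6.2 kcal/mol.
CHO at 300° (staggered): I–CHO gauche, iPr–CHO gauche; 0.9 + 0.9 = 1.8 kcal/mol.
Max at 0° (6.5 kcal/mol), min at 60° (0.9 kcal/mol); barrier = 5.6 kcal/mol.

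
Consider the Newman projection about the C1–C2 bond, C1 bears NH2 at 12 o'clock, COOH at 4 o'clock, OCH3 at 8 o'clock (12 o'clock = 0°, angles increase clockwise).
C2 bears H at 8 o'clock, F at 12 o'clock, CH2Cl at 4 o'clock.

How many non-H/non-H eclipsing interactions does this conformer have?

Non-H eclipsing pairs: NH2(0°)/F(0°); COOH(120°)/CH2Cl(120°) — 2 interactions.

2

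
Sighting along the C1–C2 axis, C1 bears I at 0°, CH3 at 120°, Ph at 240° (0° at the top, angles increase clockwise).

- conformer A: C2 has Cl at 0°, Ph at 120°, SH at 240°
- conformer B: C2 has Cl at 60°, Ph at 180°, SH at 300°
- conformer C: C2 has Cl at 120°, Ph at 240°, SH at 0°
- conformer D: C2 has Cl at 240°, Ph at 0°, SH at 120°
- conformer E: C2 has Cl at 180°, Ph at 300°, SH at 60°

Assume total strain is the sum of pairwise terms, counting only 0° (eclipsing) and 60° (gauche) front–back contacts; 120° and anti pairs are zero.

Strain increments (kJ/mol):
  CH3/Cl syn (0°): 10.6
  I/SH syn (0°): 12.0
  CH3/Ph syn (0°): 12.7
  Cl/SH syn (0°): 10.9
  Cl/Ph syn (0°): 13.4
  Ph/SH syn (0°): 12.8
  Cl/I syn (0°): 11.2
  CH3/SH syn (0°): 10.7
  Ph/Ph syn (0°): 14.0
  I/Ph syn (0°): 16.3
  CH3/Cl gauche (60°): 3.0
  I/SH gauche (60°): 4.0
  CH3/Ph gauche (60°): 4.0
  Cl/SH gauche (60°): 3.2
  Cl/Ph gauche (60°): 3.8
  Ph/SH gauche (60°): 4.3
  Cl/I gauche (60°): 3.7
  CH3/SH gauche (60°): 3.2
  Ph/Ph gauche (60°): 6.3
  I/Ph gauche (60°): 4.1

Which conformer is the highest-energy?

A (eclipsed): I–Cl eclipsed, CH3–Ph eclipsed, Ph–SH eclipsed; 11.2 + 12.7 + 12.8 = 36.7 kJ/mol.
B (staggered): I–Cl gauche, I–SH gauche, CH3–Cl gauche, CH3–Ph gauche, Ph–Ph gauche, Ph–SH gauche; 3.7 + 4.0 + 3.0 + 4.0 + 6.3 + 4.3 = 25.3 kJ/mol.
C (eclipsed): I–SH eclipsed, CH3–Cl eclipsed, Ph–Ph eclipsed; 12.0 + 10.6 + 14.0 = 36.6 kJ/mol.
D (eclipsed): I–Ph eclipsed, CH3–SH eclipsed, Ph–Cl eclipsed; 16.3 + 10.7 + 13.4 = 40.4 kJ/mol.
E (staggered): I–Ph gauche, I–SH gauche, CH3–Cl gauche, CH3–SH gauche, Ph–Cl gauche, Ph–Ph gauche; 4.1 + 4.0 + 3.0 + 3.2 + 3.8 + 6.3 = 24.4 kJ/mol.
D has the highest total (40.4 kJ/mol).

D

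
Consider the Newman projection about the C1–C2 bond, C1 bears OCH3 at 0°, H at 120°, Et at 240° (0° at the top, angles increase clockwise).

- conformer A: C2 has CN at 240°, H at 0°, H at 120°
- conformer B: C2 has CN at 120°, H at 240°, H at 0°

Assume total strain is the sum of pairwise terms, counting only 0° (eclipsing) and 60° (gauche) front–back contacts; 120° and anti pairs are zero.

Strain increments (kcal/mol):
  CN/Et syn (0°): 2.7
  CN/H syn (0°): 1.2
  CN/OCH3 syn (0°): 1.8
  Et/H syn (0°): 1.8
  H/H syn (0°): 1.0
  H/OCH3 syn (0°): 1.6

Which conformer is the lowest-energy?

B

A (eclipsed): OCH3–H eclipsed, H–H eclipsed, Et–CN eclipsed; 1.6 + 1.0 + 2.7 = 5.3 kcal/mol.
B (eclipsed): OCH3–H eclipsed, H–CN eclipsed, Et–H eclipsed; 1.6 + 1.2 + 1.8 = 4.6 kcal/mol.
B has the lowest total (4.6 kcal/mol).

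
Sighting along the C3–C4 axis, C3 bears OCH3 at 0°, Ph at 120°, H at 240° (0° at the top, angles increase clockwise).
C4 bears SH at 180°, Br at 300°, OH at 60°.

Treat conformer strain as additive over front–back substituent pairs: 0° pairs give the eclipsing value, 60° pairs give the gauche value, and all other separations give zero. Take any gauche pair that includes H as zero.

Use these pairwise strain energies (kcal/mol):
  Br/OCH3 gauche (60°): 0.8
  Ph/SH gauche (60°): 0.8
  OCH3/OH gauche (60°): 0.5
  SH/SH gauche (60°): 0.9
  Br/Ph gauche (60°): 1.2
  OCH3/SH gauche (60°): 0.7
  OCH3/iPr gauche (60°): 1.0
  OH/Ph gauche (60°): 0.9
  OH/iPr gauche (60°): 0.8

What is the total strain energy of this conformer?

3.0 kcal/mol

This conformer (staggered): OCH3(0°)/Br(300°) gauche 0.8; OCH3(0°)/OH(60°) gauche 0.5; Ph(120°)/SH(180°) gauche 0.8; Ph(120°)/OH(60°) gauche 0.9 → 3.0 kcal/mol.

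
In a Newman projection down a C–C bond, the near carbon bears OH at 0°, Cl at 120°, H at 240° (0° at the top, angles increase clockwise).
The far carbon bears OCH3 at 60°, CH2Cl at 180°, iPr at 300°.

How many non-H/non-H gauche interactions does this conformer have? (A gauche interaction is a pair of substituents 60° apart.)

4

Non-H gauche pairs: OH(0°)/OCH3(60°); OH(0°)/iPr(300°); Cl(120°)/OCH3(60°); Cl(120°)/CH2Cl(180°) — 4 interactions.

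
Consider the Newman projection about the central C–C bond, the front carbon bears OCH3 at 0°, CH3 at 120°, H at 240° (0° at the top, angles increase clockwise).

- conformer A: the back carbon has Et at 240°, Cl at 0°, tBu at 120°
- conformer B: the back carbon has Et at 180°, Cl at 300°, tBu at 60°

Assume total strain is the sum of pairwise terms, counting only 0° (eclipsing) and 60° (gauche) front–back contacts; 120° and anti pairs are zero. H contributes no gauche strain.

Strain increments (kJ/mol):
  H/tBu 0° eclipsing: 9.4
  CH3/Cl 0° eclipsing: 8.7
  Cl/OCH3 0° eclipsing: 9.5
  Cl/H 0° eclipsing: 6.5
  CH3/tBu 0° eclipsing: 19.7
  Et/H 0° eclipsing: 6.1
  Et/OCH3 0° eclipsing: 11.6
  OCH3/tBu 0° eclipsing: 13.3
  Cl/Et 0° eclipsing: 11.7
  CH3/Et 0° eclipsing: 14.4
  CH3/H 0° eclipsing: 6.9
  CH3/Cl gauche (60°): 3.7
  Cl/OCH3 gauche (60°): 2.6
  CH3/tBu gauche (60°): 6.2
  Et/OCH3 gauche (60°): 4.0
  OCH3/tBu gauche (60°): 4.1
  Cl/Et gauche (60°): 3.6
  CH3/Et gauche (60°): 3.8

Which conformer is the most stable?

A (eclipsed): OCH3(0°)/Cl(0°) eclipsed 9.5; CH3(120°)/tBu(120°) eclipsed 19.7; H(240°)/Et(240°) eclipsed 6.1 → 35.3 kJ/mol.
B (staggered): OCH3(0°)/Cl(300°) gauche 2.6; OCH3(0°)/tBu(60°) gauche 4.1; CH3(120°)/Et(180°) gauche 3.8; CH3(120°)/tBu(60°) gauche 6.2 → 16.7 kJ/mol.
B has the lowest total (16.7 kJ/mol).

B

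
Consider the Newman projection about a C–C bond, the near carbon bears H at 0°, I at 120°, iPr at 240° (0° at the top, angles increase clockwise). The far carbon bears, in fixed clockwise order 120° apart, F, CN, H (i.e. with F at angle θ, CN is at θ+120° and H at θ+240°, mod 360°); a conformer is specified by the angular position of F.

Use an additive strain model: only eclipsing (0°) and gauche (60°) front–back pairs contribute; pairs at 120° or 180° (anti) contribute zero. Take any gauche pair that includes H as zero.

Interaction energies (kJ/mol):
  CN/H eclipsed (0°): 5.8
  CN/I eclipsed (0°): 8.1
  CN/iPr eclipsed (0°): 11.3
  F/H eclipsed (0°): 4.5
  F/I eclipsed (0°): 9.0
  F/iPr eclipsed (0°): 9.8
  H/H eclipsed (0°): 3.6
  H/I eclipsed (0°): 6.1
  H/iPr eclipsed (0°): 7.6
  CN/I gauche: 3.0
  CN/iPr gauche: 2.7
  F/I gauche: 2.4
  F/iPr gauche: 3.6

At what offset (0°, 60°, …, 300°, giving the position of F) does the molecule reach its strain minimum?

300°

F at 0° (eclipsed): H–F eclipsed, I–CN eclipsed, iPr–H eclipsed; 4.5 + 8.1 + 7.6 = 20.2 kJ/mol.
F at 60° (staggered): I–F gauche, I–CN gauche, iPr–CN gauche; 2.4 + 3.0 + 2.7 = 8.1 kJ/mol.
F at 120° (eclipsed): H–H eclipsed, I–F eclipsed, iPr–CN eclipsed; 3.6 + 9.0 + 11.3 = 23.9 kJ/mol.
F at 180° (staggered): I–F gauche, iPr–F gauche, iPr–CN gauche; 2.4 + 3.6 + 2.7 = 8.7 kJ/mol.
F at 240° (eclipsed): H–CN eclipsed, I–H eclipsed, iPr–F eclipsed; 5.8 + 6.1 + 9.8 = 21.7 kJ/mol.
F at 300° (staggered): I–CN gauche, iPr–F gauche; 3.0 + 3.6 = 6.6 kJ/mol.
The minimum (6.6 kJ/mol) occurs with F at 300°.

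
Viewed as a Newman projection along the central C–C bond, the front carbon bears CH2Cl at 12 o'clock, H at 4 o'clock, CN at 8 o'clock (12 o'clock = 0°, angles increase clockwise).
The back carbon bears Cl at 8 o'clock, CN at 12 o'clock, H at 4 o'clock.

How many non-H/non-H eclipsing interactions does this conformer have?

2

Non-H eclipsing pairs: CH2Cl(0°)/CN(0°); CN(240°)/Cl(240°) — 2 interactions.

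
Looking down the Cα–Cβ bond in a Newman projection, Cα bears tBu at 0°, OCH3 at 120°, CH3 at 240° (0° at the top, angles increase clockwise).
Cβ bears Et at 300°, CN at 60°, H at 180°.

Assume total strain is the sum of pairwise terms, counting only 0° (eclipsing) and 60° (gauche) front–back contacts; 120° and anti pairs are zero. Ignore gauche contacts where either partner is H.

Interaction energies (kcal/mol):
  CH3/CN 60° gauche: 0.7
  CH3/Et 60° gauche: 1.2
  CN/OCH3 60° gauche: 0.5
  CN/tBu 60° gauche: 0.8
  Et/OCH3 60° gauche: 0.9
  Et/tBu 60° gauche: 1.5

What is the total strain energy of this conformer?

4.0 kcal/mol

This conformer (staggered): tBu(0°)/Et(300°) gauche 1.5; tBu(0°)/CN(60°) gauche 0.8; OCH3(120°)/CN(60°) gauche 0.5; CH3(240°)/Et(300°) gauche 1.2 → 4.0 kcal/mol.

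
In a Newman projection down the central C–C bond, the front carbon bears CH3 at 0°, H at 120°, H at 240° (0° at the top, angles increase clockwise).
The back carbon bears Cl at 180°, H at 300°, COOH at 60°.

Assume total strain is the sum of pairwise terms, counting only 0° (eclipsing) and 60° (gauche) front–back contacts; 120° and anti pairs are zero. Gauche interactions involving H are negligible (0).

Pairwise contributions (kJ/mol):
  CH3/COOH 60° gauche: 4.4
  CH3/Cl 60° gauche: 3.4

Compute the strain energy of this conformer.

This conformer (staggered): CH3–COOH gauche; 4.4 = 4.4 kJ/mol.

4.4 kJ/mol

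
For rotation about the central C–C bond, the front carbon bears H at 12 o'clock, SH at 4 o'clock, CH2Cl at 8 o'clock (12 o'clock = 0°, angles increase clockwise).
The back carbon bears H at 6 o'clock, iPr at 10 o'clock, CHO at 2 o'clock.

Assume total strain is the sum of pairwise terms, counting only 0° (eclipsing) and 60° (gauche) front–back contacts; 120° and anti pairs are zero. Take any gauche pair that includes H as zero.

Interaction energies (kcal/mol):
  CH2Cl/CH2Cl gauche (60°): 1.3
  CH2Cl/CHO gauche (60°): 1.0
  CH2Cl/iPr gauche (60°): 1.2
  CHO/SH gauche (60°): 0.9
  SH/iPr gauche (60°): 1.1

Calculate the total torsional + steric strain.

This conformer (staggered): SH–CHO gauche, CH2Cl–iPr gauche; 0.9 + 1.2 = 2.1 kcal/mol.

2.1 kcal/mol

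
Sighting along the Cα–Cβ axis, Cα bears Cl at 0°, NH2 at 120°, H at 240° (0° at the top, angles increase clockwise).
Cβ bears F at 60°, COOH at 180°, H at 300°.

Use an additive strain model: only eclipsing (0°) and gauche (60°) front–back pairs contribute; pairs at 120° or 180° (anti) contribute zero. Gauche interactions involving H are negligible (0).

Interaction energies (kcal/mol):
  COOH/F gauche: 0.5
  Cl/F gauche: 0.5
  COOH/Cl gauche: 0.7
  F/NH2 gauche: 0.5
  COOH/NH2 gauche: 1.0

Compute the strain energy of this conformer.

2.0 kcal/mol

This conformer (staggered): Cl–F gauche, NH2–F gauche, NH2–COOH gauche; 0.5 + 0.5 + 1.0 = 2.0 kcal/mol.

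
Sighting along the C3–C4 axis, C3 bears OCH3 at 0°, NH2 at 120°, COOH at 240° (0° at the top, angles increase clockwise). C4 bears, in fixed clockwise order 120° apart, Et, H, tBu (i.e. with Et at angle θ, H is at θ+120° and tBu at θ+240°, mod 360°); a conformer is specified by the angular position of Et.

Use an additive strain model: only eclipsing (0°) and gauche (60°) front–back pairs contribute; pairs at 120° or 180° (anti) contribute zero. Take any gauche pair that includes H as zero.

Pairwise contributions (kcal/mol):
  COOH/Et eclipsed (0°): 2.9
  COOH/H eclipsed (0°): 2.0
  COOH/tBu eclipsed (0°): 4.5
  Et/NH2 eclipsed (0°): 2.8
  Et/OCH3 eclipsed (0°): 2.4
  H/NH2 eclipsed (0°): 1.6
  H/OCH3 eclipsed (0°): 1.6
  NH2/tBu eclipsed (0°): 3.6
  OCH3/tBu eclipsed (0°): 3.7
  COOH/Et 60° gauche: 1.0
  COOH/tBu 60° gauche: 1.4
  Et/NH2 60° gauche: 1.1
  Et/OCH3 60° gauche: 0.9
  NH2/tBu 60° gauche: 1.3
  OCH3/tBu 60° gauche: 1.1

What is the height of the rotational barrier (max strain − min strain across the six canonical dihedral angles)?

Et at 0° (eclipsed): OCH3(0°)/Et(0°) eclipsed 2.4; NH2(120°)/H(120°) eclipsed 1.6; COOH(240°)/tBu(240°) eclipsed 4.5 → 8.5 kcal/mol.
Et at 60° (staggered): OCH3(0°)/Et(60°) gauche 0.9; OCH3(0°)/tBu(300°) gauche 1.1; NH2(120°)/Et(60°) gauche 1.1; COOH(240°)/tBu(300°) gauche 1.4 → 4.5 kcal/mol.
Et at 120° (eclipsed): OCH3(0°)/tBu(0°) eclipsed 3.7; NH2(120°)/Et(120°) eclipsed 2.8; COOH(240°)/H(240°) eclipsed 2.0 → 8.5 kcal/mol.
Et at 180° (staggered): OCH3(0°)/tBu(60°) gauche 1.1; NH2(120°)/Et(180°) gauche 1.1; NH2(120°)/tBu(60°) gauche 1.3; COOH(240°)/Et(180°) gauche 1.0 → 4.5 kcal/mol.
Et at 240° (eclipsed): OCH3(0°)/H(0°) eclipsed 1.6; NH2(120°)/tBu(120°) eclipsed 3.6; COOH(240°)/Et(240°) eclipsed 2.9 → 8.1 kcal/mol.
Et at 300° (staggered): OCH3(0°)/Et(300°) gauche 0.9; NH2(120°)/tBu(180°) gauche 1.3; COOH(240°)/Et(300°) gauche 1.0; COOH(240°)/tBu(180°) gauche 1.4 → 4.6 kcal/mol.
Max at 0° (8.5 kcal/mol), min at 60° (4.5 kcal/mol); barrier = 4.0 kcal/mol.

4.0 kcal/mol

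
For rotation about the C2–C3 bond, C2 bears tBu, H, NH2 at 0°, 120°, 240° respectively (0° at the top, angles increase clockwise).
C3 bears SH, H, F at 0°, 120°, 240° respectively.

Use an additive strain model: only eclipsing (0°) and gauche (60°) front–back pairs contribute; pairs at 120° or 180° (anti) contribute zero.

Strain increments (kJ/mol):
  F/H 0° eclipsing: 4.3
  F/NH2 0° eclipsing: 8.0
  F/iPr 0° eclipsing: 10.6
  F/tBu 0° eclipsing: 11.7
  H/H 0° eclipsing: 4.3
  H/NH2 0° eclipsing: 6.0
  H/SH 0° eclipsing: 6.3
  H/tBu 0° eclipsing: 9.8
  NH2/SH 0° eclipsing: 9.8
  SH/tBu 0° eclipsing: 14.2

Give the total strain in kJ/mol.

26.5 kJ/mol

This conformer (eclipsed): tBu(0°)/SH(0°) eclipsed 14.2; H(120°)/H(120°) eclipsed 4.3; NH2(240°)/F(240°) eclipsed 8.0 → 26.5 kJ/mol.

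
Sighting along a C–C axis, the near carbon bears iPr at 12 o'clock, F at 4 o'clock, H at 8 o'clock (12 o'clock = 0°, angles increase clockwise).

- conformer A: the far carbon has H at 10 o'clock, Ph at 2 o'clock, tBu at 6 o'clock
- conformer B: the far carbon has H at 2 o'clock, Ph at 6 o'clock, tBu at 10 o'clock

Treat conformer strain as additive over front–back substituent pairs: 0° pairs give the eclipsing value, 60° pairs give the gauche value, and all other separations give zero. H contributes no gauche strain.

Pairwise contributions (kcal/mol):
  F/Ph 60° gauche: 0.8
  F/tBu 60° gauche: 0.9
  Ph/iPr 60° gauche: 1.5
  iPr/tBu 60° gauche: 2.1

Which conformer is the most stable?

B

A is staggered. iPr at 0° is gauche with Ph at 60° (1.5); F at 120° is gauche with Ph at 60° (0.8); F at 120° is gauche with tBu at 180° (0.9). Total 3.2 kcal/mol.
B is staggered. iPr at 0° is gauche with tBu at 300° (2.1); F at 120° is gauche with Ph at 180° (0.8). Total 2.9 kcal/mol.
B has the lowest total (2.9 kcal/mol).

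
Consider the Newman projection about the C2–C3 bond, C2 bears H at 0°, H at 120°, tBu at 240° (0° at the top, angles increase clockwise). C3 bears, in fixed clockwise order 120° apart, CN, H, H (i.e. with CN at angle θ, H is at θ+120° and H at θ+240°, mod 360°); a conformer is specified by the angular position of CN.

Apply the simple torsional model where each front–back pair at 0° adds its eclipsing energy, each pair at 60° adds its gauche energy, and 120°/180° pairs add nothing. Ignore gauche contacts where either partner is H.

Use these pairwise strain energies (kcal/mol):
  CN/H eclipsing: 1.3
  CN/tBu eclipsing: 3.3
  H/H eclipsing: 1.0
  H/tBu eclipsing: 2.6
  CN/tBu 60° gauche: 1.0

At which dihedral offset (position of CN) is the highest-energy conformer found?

240°

CN at 0° (eclipsed): H(0°)/CN(0°) eclipsed 1.3; H(120°)/H(120°) eclipsed 1.0; tBu(240°)/H(240°) eclipsed 2.6 → 4.9 kcal/mol.
CN at 60° (staggered): no non-H gauche contacts → 0.0 kcal/mol.
CN at 120° (eclipsed): H(0°)/H(0°) eclipsed 1.0; H(120°)/CN(120°) eclipsed 1.3; tBu(240°)/H(240°) eclipsed 2.6 → 4.9 kcal/mol.
CN at 180° (staggered): tBu(240°)/CN(180°) gauche 1.0 → 1.0 kcal/mol.
CN at 240° (eclipsed): H(0°)/H(0°) eclipsed 1.0; H(120°)/H(120°) eclipsed 1.0; tBu(240°)/CN(240°) eclipsed 3.3 → 5.3 kcal/mol.
CN at 300° (staggered): tBu(240°)/CN(300°) gauche 1.0 → 1.0 kcal/mol.
The maximum (5.3 kcal/mol) occurs with CN at 240°.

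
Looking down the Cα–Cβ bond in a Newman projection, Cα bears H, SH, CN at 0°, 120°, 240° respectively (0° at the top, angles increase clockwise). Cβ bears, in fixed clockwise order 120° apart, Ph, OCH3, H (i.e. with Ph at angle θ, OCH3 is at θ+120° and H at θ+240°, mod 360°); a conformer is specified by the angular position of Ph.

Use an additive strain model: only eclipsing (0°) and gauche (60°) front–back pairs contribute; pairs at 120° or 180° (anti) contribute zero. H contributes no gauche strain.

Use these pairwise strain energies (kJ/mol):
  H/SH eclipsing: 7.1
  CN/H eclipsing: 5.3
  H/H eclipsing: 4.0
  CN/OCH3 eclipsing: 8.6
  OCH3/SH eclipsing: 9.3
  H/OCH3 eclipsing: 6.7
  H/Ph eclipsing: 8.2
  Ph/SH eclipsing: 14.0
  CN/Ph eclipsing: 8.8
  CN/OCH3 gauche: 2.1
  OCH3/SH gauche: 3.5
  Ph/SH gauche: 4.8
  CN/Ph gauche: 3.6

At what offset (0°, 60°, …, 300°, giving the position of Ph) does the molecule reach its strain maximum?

Ph at 0° (eclipsed): H–Ph eclipsed, SH–OCH3 eclipsed, CN–H eclipsed; 8.2 + 9.3 + 5.3 = 22.8 kJ/mol.
Ph at 60° (staggered): SH–Ph gauche, SH–OCH3 gauche, CN–OCH3 gauche; 4.8 + 3.5 + 2.1 = 10.4 kJ/mol.
Ph at 120° (eclipsed): H–H eclipsed, SH–Ph eclipsed, CN–OCH3 eclipsed; 4.0 + 14.0 + 8.6 = 26.6 kJ/mol.
Ph at 180° (staggered): SH–Ph gauche, CN–Ph gauche, CN–OCH3 gauche; 4.8 + 3.6 + 2.1 = 10.5 kJ/mol.
Ph at 240° (eclipsed): H–OCH3 eclipsed, SH–H eclipsed, CN–Ph eclipsed; 6.7 + 7.1 + 8.8 = 22.6 kJ/mol.
Ph at 300° (staggered): SH–OCH3 gauche, CN–Ph gauche; 3.5 + 3.6 = 7.1 kJ/mol.
The maximum (26.6 kJ/mol) occurs with Ph at 120°.

120°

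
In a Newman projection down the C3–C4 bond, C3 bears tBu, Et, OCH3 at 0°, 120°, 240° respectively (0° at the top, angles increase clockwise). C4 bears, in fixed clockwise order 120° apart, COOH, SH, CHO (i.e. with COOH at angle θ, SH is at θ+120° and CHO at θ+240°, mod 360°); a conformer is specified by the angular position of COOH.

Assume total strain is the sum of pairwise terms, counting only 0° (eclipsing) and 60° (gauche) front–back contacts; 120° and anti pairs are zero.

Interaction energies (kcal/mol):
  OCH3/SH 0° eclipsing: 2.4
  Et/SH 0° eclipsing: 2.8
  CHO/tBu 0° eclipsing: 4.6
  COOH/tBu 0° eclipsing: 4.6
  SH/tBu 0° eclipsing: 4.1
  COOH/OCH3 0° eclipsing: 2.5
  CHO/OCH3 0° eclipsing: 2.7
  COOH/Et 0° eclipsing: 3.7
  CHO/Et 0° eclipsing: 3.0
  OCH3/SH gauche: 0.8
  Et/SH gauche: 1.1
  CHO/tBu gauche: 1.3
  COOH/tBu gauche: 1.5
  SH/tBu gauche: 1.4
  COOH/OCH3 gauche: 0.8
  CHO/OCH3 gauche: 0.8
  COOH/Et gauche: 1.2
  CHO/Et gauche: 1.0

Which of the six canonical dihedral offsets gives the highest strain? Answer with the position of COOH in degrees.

COOH at 0° (eclipsed): tBu–COOH eclipsed, Et–SH eclipsed, OCH3–CHO eclipsed; 4.6 + 2.8 + 2.7 = 10.1 kcal/mol.
COOH at 60° (staggered): tBu–COOH gauche, tBu–CHO gauche, Et–COOH gauche, Et–SH gauche, OCH3–SH gauche, OCH3–CHO gauche; 1.5 + 1.3 + 1.2 + 1.1 + 0.8 + 0.8 = 6.7 kcal/mol.
COOH at 120° (eclipsed): tBu–CHO eclipsed, Et–COOH eclipsed, OCH3–SH eclipsed; 4.6 + 3.7 + 2.4 = 10.7 kcal/mol.
COOH at 180° (staggered): tBu–SH gauche, tBu–CHO gauche, Et–COOH gauche, Et–CHO gauche, OCH3–COOH gauche, OCH3–SH gauche; 1.4 + 1.3 + 1.2 + 1.0 + 0.8 + 0.8 = 6.5 kcal/mol.
COOH at 240° (eclipsed): tBu–SH eclipsed, Et–CHO eclipsed, OCH3–COOH eclipsed; 4.1 + 3.0 + 2.5 = 9.6 kcal/mol.
COOH at 300° (staggered): tBu–COOH gauche, tBu–SH gauche, Et–SH gauche, Et–CHO gauche, OCH3–COOH gauche, OCH3–CHO gauche; 1.5 + 1.4 + 1.1 + 1.0 + 0.8 + 0.8 = 6.6 kcal/mol.
The maximum (10.7 kcal/mol) occurs with COOH at 120°.

120°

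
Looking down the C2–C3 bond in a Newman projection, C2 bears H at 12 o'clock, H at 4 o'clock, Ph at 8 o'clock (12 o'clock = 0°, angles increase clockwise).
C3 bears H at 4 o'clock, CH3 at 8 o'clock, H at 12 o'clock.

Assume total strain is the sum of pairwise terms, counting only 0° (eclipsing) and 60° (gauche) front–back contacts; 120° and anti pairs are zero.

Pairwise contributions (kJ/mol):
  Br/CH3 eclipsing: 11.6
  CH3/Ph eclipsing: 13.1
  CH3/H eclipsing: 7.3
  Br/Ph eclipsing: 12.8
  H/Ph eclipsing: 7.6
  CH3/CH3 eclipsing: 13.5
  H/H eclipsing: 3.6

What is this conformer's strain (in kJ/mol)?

20.3 kJ/mol

This conformer is eclipsed. H at 0° is eclipsed with H at 0° (3.6); H at 120° is eclipsed with H at 120° (3.6); Ph at 240° is eclipsed with CH3 at 240° (13.1). Total 20.3 kJ/mol.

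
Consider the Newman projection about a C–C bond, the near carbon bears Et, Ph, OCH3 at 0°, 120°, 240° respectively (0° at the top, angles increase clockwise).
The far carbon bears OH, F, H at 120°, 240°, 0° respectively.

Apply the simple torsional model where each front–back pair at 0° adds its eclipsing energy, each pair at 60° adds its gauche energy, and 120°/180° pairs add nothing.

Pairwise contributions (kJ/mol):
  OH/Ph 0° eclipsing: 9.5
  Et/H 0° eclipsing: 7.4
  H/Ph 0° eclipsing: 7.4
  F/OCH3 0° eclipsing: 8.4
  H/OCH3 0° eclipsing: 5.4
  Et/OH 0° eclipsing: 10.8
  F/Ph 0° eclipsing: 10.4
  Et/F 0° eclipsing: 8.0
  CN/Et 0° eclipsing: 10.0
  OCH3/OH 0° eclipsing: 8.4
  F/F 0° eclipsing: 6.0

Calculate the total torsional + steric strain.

This conformer is eclipsed. Et at 0° is eclipsed with H at 0° (7.4); Ph at 120° is eclipsed with OH at 120° (9.5); OCH3 at 240° is eclipsed with F at 240° (8.4). Total 25.3 kJ/mol.

25.3 kJ/mol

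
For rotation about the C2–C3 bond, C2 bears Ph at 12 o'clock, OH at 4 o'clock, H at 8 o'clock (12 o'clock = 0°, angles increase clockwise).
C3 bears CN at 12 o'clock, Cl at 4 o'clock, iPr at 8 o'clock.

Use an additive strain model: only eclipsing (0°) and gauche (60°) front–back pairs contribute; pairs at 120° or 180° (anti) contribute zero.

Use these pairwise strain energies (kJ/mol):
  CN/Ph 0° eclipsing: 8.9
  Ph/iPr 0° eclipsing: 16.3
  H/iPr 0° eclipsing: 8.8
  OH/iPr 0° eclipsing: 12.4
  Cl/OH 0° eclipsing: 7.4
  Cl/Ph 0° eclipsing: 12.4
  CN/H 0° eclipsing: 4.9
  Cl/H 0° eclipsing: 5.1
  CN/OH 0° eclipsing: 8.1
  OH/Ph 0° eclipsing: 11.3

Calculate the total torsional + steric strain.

This conformer (eclipsed): Ph(0°)/CN(0°) eclipsed 8.9; OH(120°)/Cl(120°) eclipsed 7.4; H(240°)/iPr(240°) eclipsed 8.8 → 25.1 kJ/mol.

25.1 kJ/mol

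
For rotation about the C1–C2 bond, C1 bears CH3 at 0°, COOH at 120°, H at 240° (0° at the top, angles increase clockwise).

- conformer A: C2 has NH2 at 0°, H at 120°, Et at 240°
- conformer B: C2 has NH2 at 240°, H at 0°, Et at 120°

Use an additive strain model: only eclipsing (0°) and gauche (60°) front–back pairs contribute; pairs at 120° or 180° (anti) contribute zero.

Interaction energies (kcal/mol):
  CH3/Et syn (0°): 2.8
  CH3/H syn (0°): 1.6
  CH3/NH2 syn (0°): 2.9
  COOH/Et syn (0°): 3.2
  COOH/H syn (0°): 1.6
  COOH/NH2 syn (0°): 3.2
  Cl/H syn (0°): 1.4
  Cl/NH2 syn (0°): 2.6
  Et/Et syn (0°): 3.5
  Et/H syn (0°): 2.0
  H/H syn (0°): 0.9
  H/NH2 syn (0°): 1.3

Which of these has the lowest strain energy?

B

A (eclipsed): CH3–NH2 eclipsed, COOH–H eclipsed, H–Et eclipsed; 2.9 + 1.6 + 2.0 = 6.5 kcal/mol.
B (eclipsed): CH3–H eclipsed, COOH–Et eclipsed, H–NH2 eclipsed; 1.6 + 3.2 + 1.3 = 6.1 kcal/mol.
B has the lowest total (6.1 kcal/mol).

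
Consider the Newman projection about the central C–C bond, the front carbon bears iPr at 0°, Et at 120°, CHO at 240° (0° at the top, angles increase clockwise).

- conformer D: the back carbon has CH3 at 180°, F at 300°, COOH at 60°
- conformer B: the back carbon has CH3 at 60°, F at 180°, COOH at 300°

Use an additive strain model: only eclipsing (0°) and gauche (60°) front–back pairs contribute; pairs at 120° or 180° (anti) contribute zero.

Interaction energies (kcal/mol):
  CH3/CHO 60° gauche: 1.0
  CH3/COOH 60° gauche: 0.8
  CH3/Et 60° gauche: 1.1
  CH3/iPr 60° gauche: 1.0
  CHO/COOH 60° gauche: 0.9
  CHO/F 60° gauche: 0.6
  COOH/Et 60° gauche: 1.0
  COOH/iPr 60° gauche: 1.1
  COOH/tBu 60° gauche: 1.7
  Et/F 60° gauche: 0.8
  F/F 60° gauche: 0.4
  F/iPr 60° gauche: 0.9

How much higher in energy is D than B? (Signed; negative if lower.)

+0.2 kcal/mol

D (staggered): iPr(0°)/F(300°) gauche 0.9; iPr(0°)/COOH(60°) gauche 1.1; Et(120°)/CH3(180°) gauche 1.1; Et(120°)/COOH(60°) gauche 1.0; CHO(240°)/CH3(180°) gauche 1.0; CHO(240°)/F(300°) gauche 0.6 → 5.7 kcal/mol.
B (staggered): iPr(0°)/CH3(60°) gauche 1.0; iPr(0°)/COOH(300°) gauche 1.1; Et(120°)/CH3(60°) gauche 1.1; Et(120°)/F(180°) gauche 0.8; CHO(240°)/F(180°) gauche 0.6; CHO(240°)/COOH(300°) gauche 0.9 → 5.5 kcal/mol.
E(D) − E(B) = 5.7 − 5.5 = +0.2 kcal/mol.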